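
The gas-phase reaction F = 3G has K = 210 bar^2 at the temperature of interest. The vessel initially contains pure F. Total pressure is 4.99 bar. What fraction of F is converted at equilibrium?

Take 1 mol F as basis and let X be its fractional conversion, so ξ = X.
Mole table: n_F = 1 − X; n_G = 3X.
Summing: n_T = 1 + 2X.
Mole fractions y_i = n_i/n_T; K = p_G^3 / (p_F) with p_i = y_i·P.
Setting this equal to 210 bar^2 and taking the physical root (0 < X < 1) gives X = 0.772.

X = 0.772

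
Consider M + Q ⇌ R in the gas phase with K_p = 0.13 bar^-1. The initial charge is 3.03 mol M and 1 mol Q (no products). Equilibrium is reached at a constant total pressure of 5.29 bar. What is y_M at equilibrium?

y_M = 0.729

Let X = conversion of Q (basis 1 mol Q); extent of reaction ξ = X.
At extent ξ: n_M = 3.03 − X; n_Q = 1 − X; n_R = X.
n_T = Σnᵢ = 4.03 − X.
With p_i = (n_i/n_T)P, K_p = p_R / (p_M p_Q).
This yields a degree-2 equation in X; solving on (0,1), X = 0.334.
Then n_M = 2.7, n_T = 3.7, so y_M = 0.729.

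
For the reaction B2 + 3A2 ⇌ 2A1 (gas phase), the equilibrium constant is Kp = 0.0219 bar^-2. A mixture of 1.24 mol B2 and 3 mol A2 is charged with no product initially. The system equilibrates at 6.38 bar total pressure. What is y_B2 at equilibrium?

y_B2 = 0.252

Take 3 mol A2 as basis and let X be its fractional conversion, so ξ = X.
Moles: n_B2 = 1.24 − X; n_A2 = 3 − 3X; n_A1 = 2X.
Summing: n_T = 4.24 − 2X.
Mole fractions y_i = n_i/n_T; Kp = p_A1^2 / (p_B2 p_A2^3) with p_i = y_i·P.
Substituting and setting equal to 0.0219 bar^-2 gives a polynomial in X; the root in (0,1) is X = 0.346.
Then n_B2 = 0.894, n_T = 3.55, so y_B2 = 0.252.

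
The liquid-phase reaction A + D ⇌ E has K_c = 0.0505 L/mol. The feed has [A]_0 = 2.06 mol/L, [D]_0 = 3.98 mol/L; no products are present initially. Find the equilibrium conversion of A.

X = 0.156

Let X = conversion of A; extent ξ = 2.06·X mol/L.
Concentrations: [A] = 2.06 − 2.06X; [D] = 3.98 − 2.06X; [E] = 2.06X.
K_c = [E] / ([A] [D]).
Solving K_c = 0.0505 for X ∈ (0,1): X = 0.156.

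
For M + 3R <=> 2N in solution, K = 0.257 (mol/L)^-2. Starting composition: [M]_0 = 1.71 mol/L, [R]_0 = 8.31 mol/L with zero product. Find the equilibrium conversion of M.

Let X = conversion of M; extent ξ = 1.71·X mol/L.
Concentrations: [M] = 1.71 − 1.71X; [R] = 8.31 − 5.13X; [N] = 3.42X.
K = [N]^2 / ([M] [R]^3).
This equals 0.257 at X = 0.788 (the root in 0 < X < 1).

X = 0.788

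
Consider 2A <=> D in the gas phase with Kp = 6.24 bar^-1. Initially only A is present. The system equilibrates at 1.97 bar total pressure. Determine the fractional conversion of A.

Basis: 1 mol A initially; let X = conversion of A. Extent ξ = 0.5X.
Species balance: n_A = 1 − X; n_D = 0.5X.
n_T = Σnᵢ = 1 − 0.5X.
With p_i = (n_i/n_T)P, Kp = p_D / (p_A^2).
Substituting and setting equal to 6.24 bar^-1 gives a polynomial in X; the root in (0,1) is X = 0.859.

X = 0.859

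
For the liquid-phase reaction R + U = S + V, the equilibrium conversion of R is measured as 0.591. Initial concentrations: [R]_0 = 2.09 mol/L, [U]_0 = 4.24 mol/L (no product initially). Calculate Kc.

Kc = 0.594

Let X = conversion of R.
Concentrations: [R] = 2.09 − 2.09X; [U] = 4.24 − 2.09X; [S] = 2.09X; [V] = 2.09X.
At X = 0.591: [R] = 0.855, [U] = 3, [S] = 1.24, [V] = 1.24.
Kc = [S] [V] / ([R] [U]) = 0.594.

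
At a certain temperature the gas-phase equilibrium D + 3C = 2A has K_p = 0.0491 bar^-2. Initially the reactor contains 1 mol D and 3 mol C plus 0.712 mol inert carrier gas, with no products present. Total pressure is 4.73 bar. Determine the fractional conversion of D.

Let X = conversion of D (basis 1 mol D); extent of reaction ξ = X.
Moles: n_D = 1 − X; n_C = 3 − 3X; n_A = 2X; n_I = 0.712 (inert).
Total moles n_T = 4.71 − 2X.
y_i = n_i/n_T, p_i = y_i·P. K_p = p_A^2 / (p_D p_C^3).
Substituting and setting equal to 0.0491 bar^-2 gives a polynomial in X; the root in (0,1) is X = 0.314.

X = 0.314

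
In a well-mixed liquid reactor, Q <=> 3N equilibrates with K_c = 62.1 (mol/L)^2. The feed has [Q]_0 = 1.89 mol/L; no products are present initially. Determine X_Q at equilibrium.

X = 0.624

Let X = conversion of Q; extent ξ = 1.89·X mol/L.
Concentrations: [Q] = 1.89 − 1.89X; [N] = 5.67X.
K_c = [N]^3 / ([Q]).
Setting equal to 62.1 and solving for X on (0,1) gives X = 0.624.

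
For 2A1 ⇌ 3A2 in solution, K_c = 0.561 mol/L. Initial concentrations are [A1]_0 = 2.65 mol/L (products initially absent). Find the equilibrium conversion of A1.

X = 0.310

Let X = conversion of A1; extent ξ = 2.65X/2 mol/L.
Concentrations: [A1] = 2.65 − 2.65X; [A2] = 3.97X.
K_c = [A2]^3 / ([A1]^2).
This equals 0.561 at X = 0.310 (the root in 0 < X < 1).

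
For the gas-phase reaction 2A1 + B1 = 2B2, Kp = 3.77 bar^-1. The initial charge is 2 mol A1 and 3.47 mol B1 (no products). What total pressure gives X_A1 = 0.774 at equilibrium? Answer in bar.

P = 5.42 bar

Basis: 2 mol A1 initially; let X = conversion of A1. Extent ξ = X.
At extent ξ: n_A1 = 2 − 2X; n_B1 = 3.47 − X; n_B2 = 2X.
n_T = Σnᵢ = 5.47 − X.
Kp = p_B2^2 / (p_A1^2 p_B1) with p_i = (n_i/n_T)·P.
At X = 0.774: the mole-fraction product g(X) = Π y_i^ν_i = 20.43. Since Kp = g(X)·P^{-1}, P = (g/Kp)^(1/1) = (20.43/3.77)^(1/1) = 5.42 bar.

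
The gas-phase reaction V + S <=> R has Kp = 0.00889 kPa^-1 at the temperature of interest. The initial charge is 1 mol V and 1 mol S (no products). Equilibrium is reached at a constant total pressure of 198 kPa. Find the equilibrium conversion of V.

X = 0.398

Let X = conversion of V (basis 1 mol V); extent of reaction ξ = X.
Mole table: n_V = 1 − X; n_S = 1 − X; n_R = X.
n_T = Σnᵢ = 2 − X.
Mole fractions y_i = n_i/n_T; Kp = p_R / (p_V p_S) with p_i = y_i·P.
This yields a degree-2 equation in X; solving on (0,1), X = 0.398.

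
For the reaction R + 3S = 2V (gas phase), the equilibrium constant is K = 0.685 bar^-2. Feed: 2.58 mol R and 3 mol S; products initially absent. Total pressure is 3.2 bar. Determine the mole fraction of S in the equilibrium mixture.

Basis: 3 mol S initially; let X = conversion of S. Extent ξ = X.
Mole table: n_R = 2.58 − X; n_S = 3 − 3X; n_V = 2X.
Total moles n_T = 5.58 − 2X.
y_i = n_i/n_T, p_i = y_i·P. K = p_V^2 / (p_R p_S^3).
Setting this equal to 0.685 bar^-2 and taking the physical root (0 < X < 1) gives X = 0.586.
Then n_S = 1.24, n_T = 4.41, so y_S = 0.282.

y_S = 0.282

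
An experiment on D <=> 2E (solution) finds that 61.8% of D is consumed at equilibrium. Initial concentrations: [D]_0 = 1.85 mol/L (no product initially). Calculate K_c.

K_c = 7.4 mol/L

Let X = conversion of D.
Concentrations: [D] = 1.85 − 1.85X; [E] = 3.7X.
At X = 0.618: [D] = 0.707, [E] = 2.29.
K_c = [E]^2 / ([D]) = 7.4 mol/L.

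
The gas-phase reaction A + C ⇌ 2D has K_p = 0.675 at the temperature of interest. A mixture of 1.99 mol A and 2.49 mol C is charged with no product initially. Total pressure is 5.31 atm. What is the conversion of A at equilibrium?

Basis: 1.99 mol A initially; let X = conversion of A. Extent ξ = 1.99X.
Moles: n_A = 1.99 − 1.99X; n_C = 2.49 − 1.99X; n_D = 3.98X.
Since Δν = 0, n_T = 4.48 throughout.
y_i = n_i/n_T, p_i = y_i·P. K_p = p_D^2 / (p_A p_C).
Substituting and setting equal to 0.675 gives a polynomial in X; the root in (0,1) is X = 0.325.

X = 0.325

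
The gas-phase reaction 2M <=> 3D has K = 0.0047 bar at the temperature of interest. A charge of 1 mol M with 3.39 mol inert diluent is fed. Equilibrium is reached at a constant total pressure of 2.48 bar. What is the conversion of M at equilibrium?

Basis: 1 mol M initially; let X = conversion of M. Extent ξ = 0.5X.
Mole table: n_M = 1 − X; n_D = 1.5X; n_I = 3.39 (inert).
Summing: n_T = 4.39 + 0.5X.
y_i = n_i/n_T, p_i = y_i·P. K = p_D^3 / (p_M^2).
Equating to 0.0047 bar and solving on 0 < X < 1: X = 0.124.

X = 0.124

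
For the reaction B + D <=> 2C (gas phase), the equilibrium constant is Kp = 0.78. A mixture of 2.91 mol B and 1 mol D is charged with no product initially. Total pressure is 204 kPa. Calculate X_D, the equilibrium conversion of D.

X = 0.490

Let X = conversion of D (basis 1 mol D); extent of reaction ξ = X.
At extent ξ: n_B = 2.91 − X; n_D = 1 − X; n_C = 2X.
Since Δν = 0, n_T = 3.91 throughout.
y_i = n_i/n_T, p_i = y_i·P. Kp = p_C^2 / (p_B p_D).
Setting this equal to 0.78 and taking the physical root (0 < X < 1) gives X = 0.490.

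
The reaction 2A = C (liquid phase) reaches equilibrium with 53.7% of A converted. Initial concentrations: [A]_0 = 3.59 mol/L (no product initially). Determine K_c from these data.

Let X = conversion of A.
Concentrations: [A] = 3.59 − 3.59X; [C] = 1.79X.
At X = 0.537: [A] = 1.66, [C] = 0.964.
K_c = [C] / ([A]^2) = 0.349 L/mol.

K_c = 0.349 L/mol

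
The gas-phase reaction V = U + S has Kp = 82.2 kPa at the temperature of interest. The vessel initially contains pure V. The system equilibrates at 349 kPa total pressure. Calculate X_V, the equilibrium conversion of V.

X = 0.437

Basis: 1 mol V initially; let X = conversion of V. Extent ξ = X.
Species balance: n_V = 1 − X; n_U = X; n_S = X.
Total moles n_T = 1 + X.
With p_i = (n_i/n_T)P, Kp = p_U p_S / (p_V).
Equating to 82.2 kPa and solving on 0 < X < 1: X = 0.437.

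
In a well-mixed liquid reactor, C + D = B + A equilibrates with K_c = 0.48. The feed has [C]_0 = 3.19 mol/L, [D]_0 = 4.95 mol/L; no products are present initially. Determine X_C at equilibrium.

X = 0.501

Let X = conversion of C; extent ξ = 3.19·X mol/L.
Concentrations: [C] = 3.19 − 3.19X; [D] = 4.95 − 3.19X; [B] = 3.19X; [A] = 3.19X.
K_c = [B] [A] / ([C] [D]).
This equals 0.48 at X = 0.501 (the root in 0 < X < 1).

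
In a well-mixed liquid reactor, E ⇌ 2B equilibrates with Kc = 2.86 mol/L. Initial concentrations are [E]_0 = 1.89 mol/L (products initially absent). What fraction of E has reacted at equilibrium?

Let X = conversion of E; extent ξ = 1.89·X mol/L.
Concentrations: [E] = 1.89 − 1.89X; [B] = 3.78X.
Kc = [B]^2 / ([E]).
This equals 2.86 at X = 0.454 (the root in 0 < X < 1).

X = 0.454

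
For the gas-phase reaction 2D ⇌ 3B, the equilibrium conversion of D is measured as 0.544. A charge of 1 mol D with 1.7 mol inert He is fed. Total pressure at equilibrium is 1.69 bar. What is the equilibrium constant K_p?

Take 1 mol D as basis and let X be its fractional conversion, so ξ = 0.5X.
Moles: n_D = 1 − X; n_B = 1.5X; n_I = 1.7 (inert).
Total moles n_T = 2.7 + 0.5X.
At X = 0.544: n_D = 0.456, n_B = 0.816, n_T = 2.97.
p_i = (n_i/n_T)·P. K_p = p_B^3 / (p_D^2) = 1.49 bar.

K_p = 1.49 bar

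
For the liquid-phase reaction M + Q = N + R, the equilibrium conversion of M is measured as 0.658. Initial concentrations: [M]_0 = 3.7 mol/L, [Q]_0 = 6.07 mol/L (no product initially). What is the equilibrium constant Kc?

Kc = 1.29

Let X = conversion of M.
Concentrations: [M] = 3.7 − 3.7X; [Q] = 6.07 − 3.7X; [N] = 3.7X; [R] = 3.7X.
At X = 0.658: [M] = 1.27, [Q] = 3.64, [N] = 2.43, [R] = 2.43.
Kc = [N] [R] / ([M] [Q]) = 1.29.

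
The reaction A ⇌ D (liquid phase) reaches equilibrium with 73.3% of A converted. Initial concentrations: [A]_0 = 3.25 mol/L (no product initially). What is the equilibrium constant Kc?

Kc = 2.75

Let X = conversion of A.
Concentrations: [A] = 3.25 − 3.25X; [D] = 3.25X.
At X = 0.733: [A] = 0.868, [D] = 2.38.
Kc = [D] / ([A]) = 2.75.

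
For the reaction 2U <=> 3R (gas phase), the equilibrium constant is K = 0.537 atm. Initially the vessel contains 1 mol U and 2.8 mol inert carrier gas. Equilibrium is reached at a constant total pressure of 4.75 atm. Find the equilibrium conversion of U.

X = 0.374

Let X = conversion of U (basis 1 mol U); extent of reaction ξ = 0.5X.
At extent ξ: n_U = 1 − X; n_R = 1.5X; n_I = 2.8 (inert).
Total moles n_T = 3.8 + 0.5X.
y_i = n_i/n_T, p_i = y_i·P. K = p_R^3 / (p_U^2).
Setting this equal to 0.537 atm and taking the physical root (0 < X < 1) gives X = 0.374.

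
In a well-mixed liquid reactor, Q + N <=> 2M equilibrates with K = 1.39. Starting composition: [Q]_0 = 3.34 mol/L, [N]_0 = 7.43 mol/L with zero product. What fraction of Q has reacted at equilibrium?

X = 0.528

Let X = conversion of Q; extent ξ = 3.34·X mol/L.
Concentrations: [Q] = 3.34 − 3.34X; [N] = 7.43 − 3.34X; [M] = 6.68X.
K = [M]^2 / ([Q] [N]).
Setting equal to 1.39 and solving for X on (0,1) gives X = 0.528.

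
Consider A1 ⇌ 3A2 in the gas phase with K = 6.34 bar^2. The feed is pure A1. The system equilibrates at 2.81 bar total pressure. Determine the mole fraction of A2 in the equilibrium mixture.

y_A2 = 0.653

Basis: 1 mol A1 initially; let X = conversion of A1. Extent ξ = X.
At extent ξ: n_A1 = 1 − X; n_A2 = 3X.
Total moles n_T = 1 + 2X.
y_i = n_i/n_T, p_i = y_i·P. K = p_A2^3 / (p_A1).
Substituting and setting equal to 6.34 bar^2 gives a polynomial in X; the root in (0,1) is X = 0.386.
Then n_A2 = 1.16, n_T = 1.77, so y_A2 = 0.653.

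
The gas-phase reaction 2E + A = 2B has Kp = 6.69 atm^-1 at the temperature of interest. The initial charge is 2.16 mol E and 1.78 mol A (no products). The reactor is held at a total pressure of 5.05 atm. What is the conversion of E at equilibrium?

Basis: 2.16 mol E initially; let X = conversion of E. Extent ξ = 1.08X.
Species balance: n_E = 2.16 − 2.16X; n_A = 1.78 − 1.08X; n_B = 2.16X.
Total moles n_T = 3.94 − 1.08X.
With p_i = (n_i/n_T)P, Kp = p_B^2 / (p_E^2 p_A).
Setting this equal to 6.69 atm^-1 and taking the physical root (0 < X < 1) gives X = 0.763.

X = 0.763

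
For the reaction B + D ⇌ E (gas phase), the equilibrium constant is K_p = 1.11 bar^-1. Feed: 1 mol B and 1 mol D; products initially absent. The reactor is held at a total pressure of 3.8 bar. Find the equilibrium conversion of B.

X = 0.562

Basis: 1 mol B initially; let X = conversion of B. Extent ξ = X.
Mole table: n_B = 1 − X; n_D = 1 − X; n_E = X.
Total moles n_T = 2 − X.
With p_i = (n_i/n_T)P, K_p = p_E / (p_B p_D).
This yields a degree-2 equation in X; solving on (0,1), X = 0.562.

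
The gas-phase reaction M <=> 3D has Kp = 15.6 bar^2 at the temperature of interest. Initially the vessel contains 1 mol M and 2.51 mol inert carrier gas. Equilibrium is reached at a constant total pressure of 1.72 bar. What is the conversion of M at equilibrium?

X = 0.876

Let X = conversion of M (basis 1 mol M); extent of reaction ξ = X.
Moles: n_M = 1 − X; n_D = 3X; n_I = 2.51 (inert).
n_T = Σnᵢ = 3.51 + 2X.
y_i = n_i/n_T, p_i = y_i·P. Kp = p_D^3 / (p_M).
Equating to 15.6 bar^2 and solving on 0 < X < 1: X = 0.876.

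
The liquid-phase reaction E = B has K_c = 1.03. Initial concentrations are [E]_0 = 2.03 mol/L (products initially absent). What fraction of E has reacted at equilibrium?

X = 0.507

Let X = conversion of E; extent ξ = 2.03·X mol/L.
Concentrations: [E] = 2.03 − 2.03X; [B] = 2.03X.
K_c = [B] / ([E]).
Setting equal to 1.03 and solving for X on (0,1) gives X = 0.507.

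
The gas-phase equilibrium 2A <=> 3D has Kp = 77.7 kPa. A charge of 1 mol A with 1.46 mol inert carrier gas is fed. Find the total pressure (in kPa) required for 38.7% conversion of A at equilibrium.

P = 396 kPa

Take 1 mol A as basis and let X be its fractional conversion, so ξ = 0.5X.
At extent ξ: n_A = 1 − X; n_D = 1.5X; n_I = 1.46 (inert).
n_T = Σnᵢ = 2.46 + 0.5X.
Kp = p_D^3 / (p_A^2) with p_i = (n_i/n_T)·P.
At X = 0.387: the mole-fraction product g(X) = Π y_i^ν_i = 0.1962. Since Kp = g(X)·P^{1}, P = (Kp/g)^(1/1) = (77.7/0.1962)^(1/1) = 396 kPa.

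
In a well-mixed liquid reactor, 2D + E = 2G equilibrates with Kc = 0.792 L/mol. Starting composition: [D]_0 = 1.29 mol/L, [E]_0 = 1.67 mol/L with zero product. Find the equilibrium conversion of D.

Let X = conversion of D; extent ξ = 1.29X/2 mol/L.
Concentrations: [D] = 1.29 − 1.29X; [E] = 1.67 − 0.645X; [G] = 1.29X.
Kc = [G]^2 / ([D]^2 [E]).
This equals 0.792 at X = 0.508 (the root in 0 < X < 1).

X = 0.508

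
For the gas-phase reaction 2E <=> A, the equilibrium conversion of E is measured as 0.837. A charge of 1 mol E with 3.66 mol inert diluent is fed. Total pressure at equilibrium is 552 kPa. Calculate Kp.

Kp = 0.121 kPa^-1

Take 1 mol E as basis and let X be its fractional conversion, so ξ = 0.5X.
Species balance: n_E = 1 − X; n_A = 0.5X; n_I = 3.66 (inert).
Total moles n_T = 4.66 − 0.5X.
At X = 0.837: n_E = 0.163, n_A = 0.418, n_T = 4.24.
p_i = (n_i/n_T)·P. Kp = p_A / (p_E^2) = 0.121 kPa^-1.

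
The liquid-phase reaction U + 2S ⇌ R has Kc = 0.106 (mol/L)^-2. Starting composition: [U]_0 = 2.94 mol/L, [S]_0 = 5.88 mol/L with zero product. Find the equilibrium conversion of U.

Let X = conversion of U; extent ξ = 2.94·X mol/L.
Concentrations: [U] = 2.94 − 2.94X; [S] = 5.88 − 5.88X; [R] = 2.94X.
Kc = [R] / ([U] [S]^2).
Equating to 0.106 (mol/L)^-2: the physical root is X = 0.489.

X = 0.489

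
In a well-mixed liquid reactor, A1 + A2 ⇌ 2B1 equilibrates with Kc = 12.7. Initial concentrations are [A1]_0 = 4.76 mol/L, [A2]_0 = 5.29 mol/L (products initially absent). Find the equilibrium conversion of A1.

Let X = conversion of A1; extent ξ = 4.76·X mol/L.
Concentrations: [A1] = 4.76 − 4.76X; [A2] = 5.29 − 4.76X; [B1] = 9.52X.
Kc = [B1]^2 / ([A1] [A2]).
Equating to 12.7: the physical root is X = 0.674.

X = 0.674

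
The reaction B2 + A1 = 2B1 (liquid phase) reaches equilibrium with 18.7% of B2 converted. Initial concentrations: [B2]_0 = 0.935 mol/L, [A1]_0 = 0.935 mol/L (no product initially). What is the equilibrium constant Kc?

Let X = conversion of B2.
Concentrations: [B2] = 0.935 − 0.935X; [A1] = 0.935 − 0.935X; [B1] = 1.87X.
At X = 0.187: [B2] = 0.76, [A1] = 0.76, [B1] = 0.35.
Kc = [B1]^2 / ([B2] [A1]) = 0.212.

Kc = 0.212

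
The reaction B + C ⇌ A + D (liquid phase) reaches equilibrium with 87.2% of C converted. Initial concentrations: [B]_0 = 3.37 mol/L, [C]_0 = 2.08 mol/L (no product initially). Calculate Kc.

Kc = 7.94

Let X = conversion of C.
Concentrations: [B] = 3.37 − 2.08X; [C] = 2.08 − 2.08X; [A] = 2.08X; [D] = 2.08X.
At X = 0.872: [B] = 1.56, [C] = 0.266, [A] = 1.81, [D] = 1.81.
Kc = [A] [D] / ([B] [C]) = 7.94.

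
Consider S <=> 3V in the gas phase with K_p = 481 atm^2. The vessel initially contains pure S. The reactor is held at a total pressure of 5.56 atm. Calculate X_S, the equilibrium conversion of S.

X = 0.853

Let X = conversion of S (basis 1 mol S); extent of reaction ξ = X.
Mole table: n_S = 1 − X; n_V = 3X.
Summing: n_T = 1 + 2X.
With p_i = (n_i/n_T)P, K_p = p_V^3 / (p_S).
Setting this equal to 481 atm^2 and taking the physical root (0 < X < 1) gives X = 0.853.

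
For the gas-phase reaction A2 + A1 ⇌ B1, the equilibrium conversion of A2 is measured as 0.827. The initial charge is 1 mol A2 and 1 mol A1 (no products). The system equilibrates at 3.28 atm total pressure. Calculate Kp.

Let X = conversion of A2 (basis 1 mol A2); extent of reaction ξ = X.
At extent ξ: n_A2 = 1 − X; n_A1 = 1 − X; n_B1 = X.
n_T = Σnᵢ = 2 − X.
At X = 0.827: n_A2 = 0.173, n_A1 = 0.173, n_B1 = 0.827, n_T = 1.17.
p_i = (n_i/n_T)·P. Kp = p_B1 / (p_A2 p_A1) = 9.88 atm^-1.

Kp = 9.88 atm^-1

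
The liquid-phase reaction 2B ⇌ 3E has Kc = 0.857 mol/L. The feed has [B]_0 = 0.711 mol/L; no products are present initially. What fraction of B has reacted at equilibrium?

X = 0.467

Let X = conversion of B; extent ξ = 0.711X/2 mol/L.
Concentrations: [B] = 0.711 − 0.711X; [E] = 1.07X.
Kc = [E]^3 / ([B]^2).
Equating to 0.857 mol/L: the physical root is X = 0.467.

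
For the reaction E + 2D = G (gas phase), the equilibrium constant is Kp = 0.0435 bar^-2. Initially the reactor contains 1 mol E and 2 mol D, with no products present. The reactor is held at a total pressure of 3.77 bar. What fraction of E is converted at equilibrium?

X = 0.191

Take 1 mol E as basis and let X be its fractional conversion, so ξ = X.
Species balance: n_E = 1 − X; n_D = 2 − 2X; n_G = X.
Total moles n_T = 3 − 2X.
Mole fractions y_i = n_i/n_T; Kp = p_G / (p_E p_D^2) with p_i = y_i·P.
Equating to 0.0435 bar^-2 and solving on 0 < X < 1: X = 0.191.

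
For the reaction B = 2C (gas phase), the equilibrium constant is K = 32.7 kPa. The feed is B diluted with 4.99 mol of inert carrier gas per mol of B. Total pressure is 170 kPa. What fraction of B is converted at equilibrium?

X = 0.422

Basis: 1 mol B initially; let X = conversion of B. Extent ξ = X.
Mole table: n_B = 1 − X; n_C = 2X; n_I = 4.99 (inert).
Summing: n_T = 5.99 + X.
Mole fractions y_i = n_i/n_T; K = p_C^2 / (p_B) with p_i = y_i·P.
Equating to 32.7 kPa and solving on 0 < X < 1: X = 0.422.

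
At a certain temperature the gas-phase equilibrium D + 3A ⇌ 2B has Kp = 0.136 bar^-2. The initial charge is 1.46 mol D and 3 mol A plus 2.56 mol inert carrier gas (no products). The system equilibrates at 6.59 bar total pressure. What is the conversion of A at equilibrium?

Let X = conversion of A (basis 3 mol A); extent of reaction ξ = X.
Species balance: n_D = 1.46 − X; n_A = 3 − 3X; n_B = 2X; n_I = 2.56 (inert).
Summing: n_T = 7.02 − 2X.
y_i = n_i/n_T, p_i = y_i·P. Kp = p_B^2 / (p_D p_A^3).
Setting this equal to 0.136 bar^-2 and taking the physical root (0 < X < 1) gives X = 0.438.

X = 0.438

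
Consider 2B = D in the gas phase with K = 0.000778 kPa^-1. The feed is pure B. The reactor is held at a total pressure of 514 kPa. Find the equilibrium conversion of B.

X = 0.380

Let X = conversion of B (basis 1 mol B); extent of reaction ξ = 0.5X.
Species balance: n_B = 1 − X; n_D = 0.5X.
Summing: n_T = 1 − 0.5X.
With p_i = (n_i/n_T)P, K = p_D / (p_B^2).
This yields a degree-2 equation in X; solving on (0,1), X = 0.380.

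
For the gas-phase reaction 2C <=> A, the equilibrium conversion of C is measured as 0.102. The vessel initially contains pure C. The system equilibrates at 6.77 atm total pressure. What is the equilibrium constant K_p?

K_p = 0.00887 atm^-1

Let X = conversion of C (basis 1 mol C); extent of reaction ξ = 0.5X.
Mole table: n_C = 1 − X; n_A = 0.5X.
n_T = Σnᵢ = 1 − 0.5X.
At X = 0.102: n_C = 0.898, n_A = 0.051, n_T = 0.949.
p_i = (n_i/n_T)·P. K_p = p_A / (p_C^2) = 0.00887 atm^-1.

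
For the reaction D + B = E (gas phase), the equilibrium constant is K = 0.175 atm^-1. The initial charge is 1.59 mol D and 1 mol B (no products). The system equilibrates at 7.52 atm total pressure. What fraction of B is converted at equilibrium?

X = 0.415

Let X = conversion of B (basis 1 mol B); extent of reaction ξ = X.
Species balance: n_D = 1.59 − X; n_B = 1 − X; n_E = X.
n_T = Σnᵢ = 2.59 − X.
With p_i = (n_i/n_T)P, K = p_E / (p_D p_B).
Substituting and setting equal to 0.175 atm^-1 gives a polynomial in X; the root in (0,1) is X = 0.415.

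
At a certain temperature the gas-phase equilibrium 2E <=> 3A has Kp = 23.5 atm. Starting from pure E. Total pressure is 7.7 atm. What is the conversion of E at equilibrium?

Let X = conversion of E (basis 1 mol E); extent of reaction ξ = 0.5X.
At extent ξ: n_E = 1 − X; n_A = 1.5X.
Total moles n_T = 1 + 0.5X.
With p_i = (n_i/n_T)P, Kp = p_A^3 / (p_E^2).
Setting this equal to 23.5 atm and taking the physical root (0 < X < 1) gives X = 0.586.

X = 0.586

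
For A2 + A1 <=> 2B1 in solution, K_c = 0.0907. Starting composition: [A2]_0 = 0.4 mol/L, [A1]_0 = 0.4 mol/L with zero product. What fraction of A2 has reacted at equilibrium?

Let X = conversion of A2; extent ξ = 0.4·X mol/L.
Concentrations: [A2] = 0.4 − 0.4X; [A1] = 0.4 − 0.4X; [B1] = 0.8X.
K_c = [B1]^2 / ([A2] [A1]).
Solving K_c = 0.0907 for X ∈ (0,1): X = 0.131.

X = 0.131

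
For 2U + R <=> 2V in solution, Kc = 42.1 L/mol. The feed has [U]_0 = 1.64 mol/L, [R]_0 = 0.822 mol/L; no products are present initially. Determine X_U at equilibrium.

X = 0.748

Let X = conversion of U; extent ξ = 1.64X/2 mol/L.
Concentrations: [U] = 1.64 − 1.64X; [R] = 0.822 − 0.82X; [V] = 1.64X.
Kc = [V]^2 / ([U]^2 [R]).
Equating to 42.1 L/mol: the physical root is X = 0.748.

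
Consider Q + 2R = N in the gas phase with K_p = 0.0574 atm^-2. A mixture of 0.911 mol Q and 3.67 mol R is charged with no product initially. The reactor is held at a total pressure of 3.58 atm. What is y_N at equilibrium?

Basis: 0.911 mol Q initially; let X = conversion of Q. Extent ξ = 0.911X.
Mole table: n_Q = 0.911 − 0.911X; n_R = 3.67 − 1.82X; n_N = 0.911X.
n_T = Σnᵢ = 4.58 − 1.82X.
y_i = n_i/n_T, p_i = y_i·P. K_p = p_N / (p_Q p_R^2).
Setting this equal to 0.0574 atm^-2 and taking the physical root (0 < X < 1) gives X = 0.306.
Then n_N = 0.278, n_T = 4.02, so y_N = 0.069.

y_N = 0.069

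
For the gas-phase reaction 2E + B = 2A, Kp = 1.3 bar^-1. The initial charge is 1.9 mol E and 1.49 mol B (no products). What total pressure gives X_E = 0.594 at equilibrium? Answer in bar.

Let X = conversion of E (basis 1.9 mol E); extent of reaction ξ = 0.95X.
At extent ξ: n_E = 1.9 − 1.9X; n_B = 1.49 − 0.95X; n_A = 1.9X.
Total moles n_T = 3.39 − 0.95X.
Kp = p_A^2 / (p_E^2 p_B) with p_i = (n_i/n_T)·P.
At X = 0.594: the mole-fraction product g(X) = Π y_i^ν_i = 6.534. Since Kp = g(X)·P^{-1}, P = (g/Kp)^(1/1) = (6.534/1.3)^(1/1) = 5.03 bar.

P = 5.03 bar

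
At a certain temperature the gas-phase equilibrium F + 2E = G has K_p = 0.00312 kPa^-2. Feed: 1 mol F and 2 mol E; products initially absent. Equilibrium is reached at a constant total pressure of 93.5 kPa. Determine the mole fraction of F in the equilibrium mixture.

y_F = 0.166

Basis: 1 mol F initially; let X = conversion of F. Extent ξ = X.
Mole table: n_F = 1 − X; n_E = 2 − 2X; n_G = X.
n_T = Σnᵢ = 3 − 2X.
Mole fractions y_i = n_i/n_T; K_p = p_G / (p_F p_E^2) with p_i = y_i·P.
Equating to 0.00312 kPa^-2 and solving on 0 < X < 1: X = 0.751.
Then n_F = 0.249, n_T = 1.5, so y_F = 0.166.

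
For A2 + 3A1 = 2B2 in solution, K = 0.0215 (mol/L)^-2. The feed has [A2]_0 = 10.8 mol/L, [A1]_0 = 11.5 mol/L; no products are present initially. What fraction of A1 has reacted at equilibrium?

Let X = conversion of A1; extent ξ = 11.5X/3 mol/L.
Concentrations: [A2] = 10.8 − 3.83X; [A1] = 11.5 − 11.5X; [B2] = 7.67X.
K = [B2]^2 / ([A2] [A1]^3).
Setting equal to 0.0215 and solving for X on (0,1) gives X = 0.584.

X = 0.584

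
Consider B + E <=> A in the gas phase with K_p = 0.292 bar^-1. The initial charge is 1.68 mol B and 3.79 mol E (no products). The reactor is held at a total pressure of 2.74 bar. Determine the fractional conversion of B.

Basis: 1.68 mol B initially; let X = conversion of B. Extent ξ = 1.68X.
At extent ξ: n_B = 1.68 − 1.68X; n_E = 3.79 − 1.68X; n_A = 1.68X.
Total moles n_T = 5.47 − 1.68X.
With p_i = (n_i/n_T)P, K_p = p_A / (p_B p_E).
Substituting and setting equal to 0.292 bar^-1 gives a polynomial in X; the root in (0,1) is X = 0.344.

X = 0.344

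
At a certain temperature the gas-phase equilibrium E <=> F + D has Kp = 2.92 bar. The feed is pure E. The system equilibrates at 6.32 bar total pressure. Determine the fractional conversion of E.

X = 0.562

Let X = conversion of E (basis 1 mol E); extent of reaction ξ = X.
Moles: n_E = 1 − X; n_F = X; n_D = X.
n_T = Σnᵢ = 1 + X.
y_i = n_i/n_T, p_i = y_i·P. Kp = p_F p_D / (p_E).
This yields a degree-2 equation in X; solving on (0,1), X = 0.562.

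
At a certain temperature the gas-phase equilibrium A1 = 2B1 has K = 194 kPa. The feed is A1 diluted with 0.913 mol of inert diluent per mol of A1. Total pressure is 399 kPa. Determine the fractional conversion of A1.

X = 0.409

Let X = conversion of A1 (basis 1 mol A1); extent of reaction ξ = X.
Mole table: n_A1 = 1 − X; n_B1 = 2X; n_I = 0.913 (inert).
Total moles n_T = 1.91 + X.
With p_i = (n_i/n_T)P, K = p_B1^2 / (p_A1).
Equating to 194 kPa and solving on 0 < X < 1: X = 0.409.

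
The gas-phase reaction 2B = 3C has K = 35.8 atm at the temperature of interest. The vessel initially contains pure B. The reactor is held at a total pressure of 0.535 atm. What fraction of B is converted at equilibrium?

X = 0.852

Basis: 1 mol B initially; let X = conversion of B. Extent ξ = 0.5X.
Species balance: n_B = 1 − X; n_C = 1.5X.
Summing: n_T = 1 + 0.5X.
Mole fractions y_i = n_i/n_T; K = p_C^3 / (p_B^2) with p_i = y_i·P.
Substituting and setting equal to 35.8 atm gives a polynomial in X; the root in (0,1) is X = 0.852.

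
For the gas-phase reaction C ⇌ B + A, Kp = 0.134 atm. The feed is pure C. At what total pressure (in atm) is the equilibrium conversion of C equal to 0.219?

Basis: 1 mol C initially; let X = conversion of C. Extent ξ = X.
Species balance: n_C = 1 − X; n_B = X; n_A = X.
Summing: n_T = 1 + X.
Kp = p_B p_A / (p_C) with p_i = (n_i/n_T)·P.
At X = 0.219: the mole-fraction product g(X) = Π y_i^ν_i = 0.05038. Since Kp = g(X)·P^{1}, P = (Kp/g)^(1/1) = (0.134/0.05038)^(1/1) = 2.66 atm.

P = 2.66 atm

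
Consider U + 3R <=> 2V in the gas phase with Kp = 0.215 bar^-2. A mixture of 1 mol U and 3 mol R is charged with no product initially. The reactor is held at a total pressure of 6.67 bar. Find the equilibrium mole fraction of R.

y_R = 0.463

Basis: 1 mol U initially; let X = conversion of U. Extent ξ = X.
Mole table: n_U = 1 − X; n_R = 3 − 3X; n_V = 2X.
Total moles n_T = 4 − 2X.
y_i = n_i/n_T, p_i = y_i·P. Kp = p_V^2 / (p_U p_R^3).
Equating to 0.215 bar^-2 and solving on 0 < X < 1: X = 0.554.
Then n_R = 1.34, n_T = 2.89, so y_R = 0.463.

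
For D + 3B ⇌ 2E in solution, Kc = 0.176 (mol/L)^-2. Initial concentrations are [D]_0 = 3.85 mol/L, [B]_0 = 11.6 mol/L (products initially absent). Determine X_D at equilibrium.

X = 0.619

Let X = conversion of D; extent ξ = 3.85·X mol/L.
Concentrations: [D] = 3.85 − 3.85X; [B] = 11.6 − 11.6X; [E] = 7.7X.
Kc = [E]^2 / ([D] [B]^3).
Equating to 0.176 (mol/L)^-2: the physical root is X = 0.619.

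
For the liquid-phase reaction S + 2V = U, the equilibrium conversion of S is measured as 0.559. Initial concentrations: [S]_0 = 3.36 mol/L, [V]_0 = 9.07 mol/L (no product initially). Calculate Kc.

Let X = conversion of S.
Concentrations: [S] = 3.36 − 3.36X; [V] = 9.07 − 6.72X; [U] = 3.36X.
At X = 0.559: [S] = 1.48, [V] = 5.31, [U] = 1.88.
Kc = [U] / ([S] [V]^2) = 0.0449 (mol/L)^-2.

Kc = 0.0449 (mol/L)^-2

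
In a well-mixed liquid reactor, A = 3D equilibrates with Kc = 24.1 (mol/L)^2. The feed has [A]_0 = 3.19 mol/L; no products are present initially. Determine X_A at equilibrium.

Let X = conversion of A; extent ξ = 3.19·X mol/L.
Concentrations: [A] = 3.19 − 3.19X; [D] = 9.57X.
Kc = [D]^3 / ([A]).
Equating to 24.1 (mol/L)^2: the physical root is X = 0.379.

X = 0.379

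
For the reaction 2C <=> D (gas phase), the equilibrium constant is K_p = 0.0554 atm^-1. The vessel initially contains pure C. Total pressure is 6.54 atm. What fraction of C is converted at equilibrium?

X = 0.361

Let X = conversion of C (basis 1 mol C); extent of reaction ξ = 0.5X.
Moles: n_C = 1 − X; n_D = 0.5X.
n_T = Σnᵢ = 1 − 0.5X.
Mole fractions y_i = n_i/n_T; K_p = p_D / (p_C^2) with p_i = y_i·P.
Substituting and setting equal to 0.0554 atm^-1 gives a polynomial in X; the root in (0,1) is X = 0.361.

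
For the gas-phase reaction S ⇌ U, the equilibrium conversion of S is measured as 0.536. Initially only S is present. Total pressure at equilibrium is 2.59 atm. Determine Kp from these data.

Kp = 1.16

Take 1 mol S as basis and let X be its fractional conversion, so ξ = X.
At extent ξ: n_S = 1 − X; n_U = X.
Since Δν = 0, n_T = 1 throughout.
At X = 0.536: n_S = 0.464, n_U = 0.536, n_T = 1.
p_i = (n_i/n_T)·P. Kp = p_U / (p_S) = 1.16.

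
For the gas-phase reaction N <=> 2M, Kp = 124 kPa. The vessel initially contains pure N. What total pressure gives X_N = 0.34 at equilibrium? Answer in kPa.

P = 237 kPa

Basis: 1 mol N initially; let X = conversion of N. Extent ξ = X.
Mole table: n_N = 1 − X; n_M = 2X.
Total moles n_T = 1 + X.
Kp = p_M^2 / (p_N) with p_i = (n_i/n_T)·P.
At X = 0.34: the mole-fraction product g(X) = Π y_i^ν_i = 0.5228. Since Kp = g(X)·P^{1}, P = (Kp/g)^(1/1) = (124/0.5228)^(1/1) = 237 kPa.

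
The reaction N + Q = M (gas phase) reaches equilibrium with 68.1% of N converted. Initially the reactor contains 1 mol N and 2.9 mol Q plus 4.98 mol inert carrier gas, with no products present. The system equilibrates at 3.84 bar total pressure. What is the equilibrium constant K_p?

Let X = conversion of N (basis 1 mol N); extent of reaction ξ = X.
Mole table: n_N = 1 − X; n_Q = 2.9 − X; n_M = X; n_I = 4.98 (inert).
Total moles n_T = 8.88 − X.
At X = 0.681: n_N = 0.319, n_Q = 2.22, n_M = 0.681, n_T = 8.2.
p_i = (n_i/n_T)·P. K_p = p_M / (p_N p_Q) = 2.05 bar^-1.

K_p = 2.05 bar^-1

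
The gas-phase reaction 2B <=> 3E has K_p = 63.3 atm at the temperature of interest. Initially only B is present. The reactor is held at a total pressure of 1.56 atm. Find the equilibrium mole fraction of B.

y_B = 0.128

Basis: 1 mol B initially; let X = conversion of B. Extent ξ = 0.5X.
Mole table: n_B = 1 − X; n_E = 1.5X.
Total moles n_T = 1 + 0.5X.
y_i = n_i/n_T, p_i = y_i·P. K_p = p_E^3 / (p_B^2).
Setting this equal to 63.3 atm and taking the physical root (0 < X < 1) gives X = 0.820.
Then n_B = 0.18, n_T = 1.41, so y_B = 0.128.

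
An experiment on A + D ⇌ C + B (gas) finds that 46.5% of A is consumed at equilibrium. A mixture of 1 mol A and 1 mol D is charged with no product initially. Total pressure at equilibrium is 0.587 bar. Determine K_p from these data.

K_p = 0.755

Take 1 mol A as basis and let X be its fractional conversion, so ξ = X.
Mole table: n_A = 1 − X; n_D = 1 − X; n_C = X; n_B = X.
n_T stays at 2 (no change in mole number).
At X = 0.465: n_A = 0.535, n_D = 0.535, n_C = 0.465, n_B = 0.465, n_T = 2.
p_i = (n_i/n_T)·P. K_p = p_C p_B / (p_A p_D) = 0.755.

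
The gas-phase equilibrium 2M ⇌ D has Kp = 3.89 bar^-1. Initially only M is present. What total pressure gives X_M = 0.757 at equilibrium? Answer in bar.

Basis: 1 mol M initially; let X = conversion of M. Extent ξ = 0.5X.
Moles: n_M = 1 − X; n_D = 0.5X.
Summing: n_T = 1 − 0.5X.
Kp = p_D / (p_M^2) with p_i = (n_i/n_T)·P.
At X = 0.757: the mole-fraction product g(X) = Π y_i^ν_i = 3.984. Since Kp = g(X)·P^{-1}, P = (g/Kp)^(1/1) = (3.984/3.89)^(1/1) = 1.02 bar.

P = 1.02 bar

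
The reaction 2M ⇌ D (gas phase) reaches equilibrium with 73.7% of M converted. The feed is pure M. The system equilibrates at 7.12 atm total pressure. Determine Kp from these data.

Kp = 0.473 atm^-1

Take 1 mol M as basis and let X be its fractional conversion, so ξ = 0.5X.
Species balance: n_M = 1 − X; n_D = 0.5X.
Total moles n_T = 1 − 0.5X.
At X = 0.737: n_M = 0.263, n_D = 0.368, n_T = 0.631.
p_i = (n_i/n_T)·P. Kp = p_D / (p_M^2) = 0.473 atm^-1.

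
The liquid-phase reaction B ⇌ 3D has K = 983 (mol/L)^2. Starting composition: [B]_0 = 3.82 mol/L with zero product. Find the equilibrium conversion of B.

Let X = conversion of B; extent ξ = 3.82·X mol/L.
Concentrations: [B] = 3.82 − 3.82X; [D] = 11.5X.
K = [D]^3 / ([B]).
Equating to 983 (mol/L)^2: the physical root is X = 0.797.

X = 0.797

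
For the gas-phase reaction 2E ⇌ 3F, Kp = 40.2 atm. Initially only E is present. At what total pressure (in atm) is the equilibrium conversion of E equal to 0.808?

Let X = conversion of E (basis 1 mol E); extent of reaction ξ = 0.5X.
Mole table: n_E = 1 − X; n_F = 1.5X.
Summing: n_T = 1 + 0.5X.
Kp = p_F^3 / (p_E^2) with p_i = (n_i/n_T)·P.
At X = 0.808: the mole-fraction product g(X) = Π y_i^ν_i = 34.4. Since Kp = g(X)·P^{1}, P = (Kp/g)^(1/1) = (40.2/34.4)^(1/1) = 1.17 atm.

P = 1.17 atm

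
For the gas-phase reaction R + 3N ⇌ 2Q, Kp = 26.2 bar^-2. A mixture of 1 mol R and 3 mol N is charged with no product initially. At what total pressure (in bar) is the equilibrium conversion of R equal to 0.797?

P = 3.5 bar

Basis: 1 mol R initially; let X = conversion of R. Extent ξ = X.
Moles: n_R = 1 − X; n_N = 3 − 3X; n_Q = 2X.
Total moles n_T = 4 − 2X.
Kp = p_Q^2 / (p_R p_N^3) with p_i = (n_i/n_T)·P.
At X = 0.797: the mole-fraction product g(X) = Π y_i^ν_i = 320.8. Since Kp = g(X)·P^{-2}, P = (g/Kp)^(1/2) = (320.8/26.2)^(1/2) = 3.5 bar.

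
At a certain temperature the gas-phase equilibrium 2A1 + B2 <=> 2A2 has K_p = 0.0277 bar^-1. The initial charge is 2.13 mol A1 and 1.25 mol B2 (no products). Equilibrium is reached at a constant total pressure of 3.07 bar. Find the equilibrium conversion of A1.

X = 0.145

Let X = conversion of A1 (basis 2.13 mol A1); extent of reaction ξ = 1.06X.
Mole table: n_A1 = 2.13 − 2.13X; n_B2 = 1.25 − 1.06X; n_A2 = 2.13X.
Total moles n_T = 3.38 − 1.06X.
y_i = n_i/n_T, p_i = y_i·P. K_p = p_A2^2 / (p_A1^2 p_B2).
Setting this equal to 0.0277 bar^-1 and taking the physical root (0 < X < 1) gives X = 0.145.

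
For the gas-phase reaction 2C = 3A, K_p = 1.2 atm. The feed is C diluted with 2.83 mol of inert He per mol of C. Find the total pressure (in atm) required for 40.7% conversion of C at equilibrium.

P = 7.48 atm

Basis: 1 mol C initially; let X = conversion of C. Extent ξ = 0.5X.
Species balance: n_C = 1 − X; n_A = 1.5X; n_I = 2.83 (inert).
Total moles n_T = 3.83 + 0.5X.
K_p = p_A^3 / (p_C^2) with p_i = (n_i/n_T)·P.
At X = 0.407: the mole-fraction product g(X) = Π y_i^ν_i = 0.1604. Since K_p = g(X)·P^{1}, P = (K_p/g)^(1/1) = (1.2/0.1604)^(1/1) = 7.48 atm.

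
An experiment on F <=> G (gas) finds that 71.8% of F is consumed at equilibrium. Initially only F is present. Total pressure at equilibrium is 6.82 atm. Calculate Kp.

Let X = conversion of F (basis 1 mol F); extent of reaction ξ = X.
Moles: n_F = 1 − X; n_G = X.
Total moles n_T = 1 (Δν = 0, constant).
At X = 0.718: n_F = 0.282, n_G = 0.718, n_T = 1.
p_i = (n_i/n_T)·P. Kp = p_G / (p_F) = 2.55.

Kp = 2.55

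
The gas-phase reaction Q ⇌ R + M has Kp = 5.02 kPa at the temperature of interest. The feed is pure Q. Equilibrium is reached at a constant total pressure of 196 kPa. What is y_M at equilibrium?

y_M = 0.136

Let X = conversion of Q (basis 1 mol Q); extent of reaction ξ = X.
At extent ξ: n_Q = 1 − X; n_R = X; n_M = X.
Summing: n_T = 1 + X.
With p_i = (n_i/n_T)P, Kp = p_R p_M / (p_Q).
This yields a degree-2 equation in X; solving on (0,1), X = 0.158.
Then n_M = 0.158, n_T = 1.16, so y_M = 0.136.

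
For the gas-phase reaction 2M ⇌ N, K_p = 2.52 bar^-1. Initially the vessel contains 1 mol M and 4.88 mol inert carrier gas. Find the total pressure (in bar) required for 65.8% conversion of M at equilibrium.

Basis: 1 mol M initially; let X = conversion of M. Extent ξ = 0.5X.
Species balance: n_M = 1 − X; n_N = 0.5X; n_I = 4.88 (inert).
Summing: n_T = 5.88 − 0.5X.
K_p = p_N / (p_M^2) with p_i = (n_i/n_T)·P.
At X = 0.658: the mole-fraction product g(X) = Π y_i^ν_i = 15.61. Since K_p = g(X)·P^{-1}, P = (g/K_p)^(1/1) = (15.61/2.52)^(1/1) = 6.2 bar.

P = 6.2 bar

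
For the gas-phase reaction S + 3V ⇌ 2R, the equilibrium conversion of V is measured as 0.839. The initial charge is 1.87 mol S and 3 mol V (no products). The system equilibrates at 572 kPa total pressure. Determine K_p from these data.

K_p = 0.000755 kPa^-2

Basis: 3 mol V initially; let X = conversion of V. Extent ξ = X.
Mole table: n_S = 1.87 − X; n_V = 3 − 3X; n_R = 2X.
Total moles n_T = 4.87 − 2X.
At X = 0.839: n_S = 1.03, n_V = 0.483, n_R = 1.68, n_T = 3.19.
p_i = (n_i/n_T)·P. K_p = p_R^2 / (p_S p_V^3) = 0.000755 kPa^-2.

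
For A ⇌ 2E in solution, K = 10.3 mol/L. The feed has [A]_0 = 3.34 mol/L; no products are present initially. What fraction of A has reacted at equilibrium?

Let X = conversion of A; extent ξ = 3.34·X mol/L.
Concentrations: [A] = 3.34 − 3.34X; [E] = 6.68X.
K = [E]^2 / ([A]).
Setting equal to 10.3 and solving for X on (0,1) gives X = 0.573.

X = 0.573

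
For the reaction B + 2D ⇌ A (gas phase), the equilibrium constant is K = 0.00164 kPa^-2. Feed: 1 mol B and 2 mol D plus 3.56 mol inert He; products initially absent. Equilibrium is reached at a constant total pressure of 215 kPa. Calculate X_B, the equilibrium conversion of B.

X = 0.614

Basis: 1 mol B initially; let X = conversion of B. Extent ξ = X.
Species balance: n_B = 1 − X; n_D = 2 − 2X; n_A = X; n_I = 3.56 (inert).
n_T = Σnᵢ = 6.56 − 2X.
With p_i = (n_i/n_T)P, K = p_A / (p_B p_D^2).
Setting this equal to 0.00164 kPa^-2 and taking the physical root (0 < X < 1) gives X = 0.614.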